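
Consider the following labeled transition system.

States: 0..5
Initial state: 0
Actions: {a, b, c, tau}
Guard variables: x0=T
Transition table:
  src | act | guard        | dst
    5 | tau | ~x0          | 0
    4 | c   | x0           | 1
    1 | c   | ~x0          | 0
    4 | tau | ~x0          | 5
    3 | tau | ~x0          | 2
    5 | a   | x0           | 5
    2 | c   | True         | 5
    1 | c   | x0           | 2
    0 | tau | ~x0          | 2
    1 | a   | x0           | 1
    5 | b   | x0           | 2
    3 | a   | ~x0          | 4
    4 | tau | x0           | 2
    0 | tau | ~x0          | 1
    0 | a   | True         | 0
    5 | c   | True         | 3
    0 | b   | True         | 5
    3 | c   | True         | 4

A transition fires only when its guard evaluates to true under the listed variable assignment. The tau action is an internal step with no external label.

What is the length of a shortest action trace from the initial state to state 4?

Breadth-first toward 4:
  depth 0: {0}
  depth 1: {5}
  depth 2: {2,3}
  depth 3: {4}
depth(4)=3, e.g. b·c·c

Answer: 3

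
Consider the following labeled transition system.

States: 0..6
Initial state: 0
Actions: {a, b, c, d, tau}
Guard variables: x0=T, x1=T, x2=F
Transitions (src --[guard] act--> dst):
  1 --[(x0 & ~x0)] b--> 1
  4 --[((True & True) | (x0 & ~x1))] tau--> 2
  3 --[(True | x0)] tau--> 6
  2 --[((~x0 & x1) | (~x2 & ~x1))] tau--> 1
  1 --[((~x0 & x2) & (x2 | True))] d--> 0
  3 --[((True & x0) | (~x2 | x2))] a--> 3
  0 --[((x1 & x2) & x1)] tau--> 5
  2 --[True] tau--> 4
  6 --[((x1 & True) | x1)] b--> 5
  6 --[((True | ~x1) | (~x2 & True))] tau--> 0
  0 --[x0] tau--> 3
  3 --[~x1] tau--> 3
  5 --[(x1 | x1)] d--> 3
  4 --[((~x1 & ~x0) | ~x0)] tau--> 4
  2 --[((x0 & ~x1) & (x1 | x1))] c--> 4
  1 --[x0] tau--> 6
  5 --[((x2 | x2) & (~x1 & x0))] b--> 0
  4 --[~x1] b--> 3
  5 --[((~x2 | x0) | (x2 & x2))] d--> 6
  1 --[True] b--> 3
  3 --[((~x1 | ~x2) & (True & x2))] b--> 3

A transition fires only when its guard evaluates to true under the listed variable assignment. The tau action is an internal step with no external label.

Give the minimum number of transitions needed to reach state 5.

Layered search for 5:
  depth 0: {0}
  depth 1: {3}
  depth 2: {6}
  depth 3: {5}
depth(5)=3, e.g. tau·tau·b

Answer: 3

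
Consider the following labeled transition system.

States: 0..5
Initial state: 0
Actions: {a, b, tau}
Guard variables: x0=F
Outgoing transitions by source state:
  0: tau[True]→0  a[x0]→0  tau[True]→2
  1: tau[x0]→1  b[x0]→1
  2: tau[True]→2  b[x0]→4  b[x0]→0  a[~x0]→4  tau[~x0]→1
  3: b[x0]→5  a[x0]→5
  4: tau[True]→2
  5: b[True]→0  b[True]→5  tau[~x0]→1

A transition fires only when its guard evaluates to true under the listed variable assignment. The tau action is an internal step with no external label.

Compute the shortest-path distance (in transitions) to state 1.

Answer: 2

Trace:
Breadth-first toward 1:
  depth 0: {0}
  depth 1: {2}
  depth 2: {1,4}
depth(1)=2, e.g. tau·tau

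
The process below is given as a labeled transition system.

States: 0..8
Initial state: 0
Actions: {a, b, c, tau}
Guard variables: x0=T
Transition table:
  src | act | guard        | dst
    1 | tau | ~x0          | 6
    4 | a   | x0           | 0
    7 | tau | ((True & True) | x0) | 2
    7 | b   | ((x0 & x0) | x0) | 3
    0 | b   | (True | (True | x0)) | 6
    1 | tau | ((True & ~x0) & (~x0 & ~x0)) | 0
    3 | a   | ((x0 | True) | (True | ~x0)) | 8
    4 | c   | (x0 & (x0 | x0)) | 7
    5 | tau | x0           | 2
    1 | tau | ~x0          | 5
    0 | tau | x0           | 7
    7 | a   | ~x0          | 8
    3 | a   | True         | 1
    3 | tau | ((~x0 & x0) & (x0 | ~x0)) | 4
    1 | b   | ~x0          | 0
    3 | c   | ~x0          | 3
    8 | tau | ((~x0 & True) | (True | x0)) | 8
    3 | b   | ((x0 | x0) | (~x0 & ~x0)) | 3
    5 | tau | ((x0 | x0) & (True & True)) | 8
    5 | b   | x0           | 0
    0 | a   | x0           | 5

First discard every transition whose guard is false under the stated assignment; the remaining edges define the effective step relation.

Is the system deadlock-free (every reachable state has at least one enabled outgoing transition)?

Reachable = {0,1,2,3,5,6,7,8}
  0: a→5  b→6  tau→7  [deg 3]
  1: ∅  [STUCK]
  2: ∅  [STUCK]
  3: a→1  a→8  b→3  [deg 3]
  5: b→0  tau→2  tau→8  [deg 3]
  6: ∅  [STUCK]
  7: b→3  tau→2  [deg 2]
  8: tau→8  [deg 1]
witness 1: tau·b·a

Answer: DEADLOCK at state 1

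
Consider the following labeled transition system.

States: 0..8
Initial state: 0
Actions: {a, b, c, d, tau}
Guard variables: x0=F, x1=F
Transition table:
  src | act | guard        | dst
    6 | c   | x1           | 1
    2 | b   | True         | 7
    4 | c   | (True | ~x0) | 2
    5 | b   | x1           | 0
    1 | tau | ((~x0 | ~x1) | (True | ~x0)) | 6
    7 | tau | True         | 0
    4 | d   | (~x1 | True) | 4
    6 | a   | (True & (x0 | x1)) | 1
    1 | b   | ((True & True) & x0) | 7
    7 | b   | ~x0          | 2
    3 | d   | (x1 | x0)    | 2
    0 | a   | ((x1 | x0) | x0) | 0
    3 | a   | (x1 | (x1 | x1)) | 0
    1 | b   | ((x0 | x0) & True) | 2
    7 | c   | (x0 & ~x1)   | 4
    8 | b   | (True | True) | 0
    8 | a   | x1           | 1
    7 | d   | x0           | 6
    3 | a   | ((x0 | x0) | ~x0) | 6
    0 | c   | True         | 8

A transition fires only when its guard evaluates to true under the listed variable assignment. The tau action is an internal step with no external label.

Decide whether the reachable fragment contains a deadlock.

Reachable = {0,8}
  0: c→8  [1 out]
  8: b→0  [1 out]

Answer: DEADLOCK-FREE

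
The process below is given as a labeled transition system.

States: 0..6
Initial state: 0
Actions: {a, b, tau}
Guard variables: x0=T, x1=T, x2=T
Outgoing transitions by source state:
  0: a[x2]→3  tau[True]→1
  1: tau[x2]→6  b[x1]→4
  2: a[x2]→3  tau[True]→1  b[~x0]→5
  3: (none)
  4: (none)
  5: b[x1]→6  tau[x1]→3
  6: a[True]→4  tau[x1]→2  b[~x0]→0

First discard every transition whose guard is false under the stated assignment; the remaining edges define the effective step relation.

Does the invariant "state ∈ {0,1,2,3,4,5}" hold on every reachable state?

Safe = {0,1,2,3,4,5}
Reach set: {0,1,2,3,4,6}
  0: ok
  1: ok
  2: ok
  3: ok
  4: ok
  6: ✗ unsafe
reach 6 via tau·tau — violates

Answer: INVARIANT VIOLATED at state 6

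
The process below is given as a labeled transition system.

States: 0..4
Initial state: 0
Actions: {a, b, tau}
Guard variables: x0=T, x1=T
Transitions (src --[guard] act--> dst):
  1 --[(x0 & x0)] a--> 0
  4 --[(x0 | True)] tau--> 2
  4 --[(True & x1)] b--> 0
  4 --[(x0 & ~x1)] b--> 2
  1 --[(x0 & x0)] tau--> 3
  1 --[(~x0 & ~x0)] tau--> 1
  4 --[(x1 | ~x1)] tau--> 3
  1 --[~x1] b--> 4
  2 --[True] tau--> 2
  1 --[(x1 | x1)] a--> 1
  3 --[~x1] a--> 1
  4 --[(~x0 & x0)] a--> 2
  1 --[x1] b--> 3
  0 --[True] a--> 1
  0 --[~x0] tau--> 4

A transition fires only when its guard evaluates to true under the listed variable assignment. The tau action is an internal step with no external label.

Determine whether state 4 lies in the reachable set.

9 transition(s) survive guard evaluation.
L0 = {0}
L1 = {1}  now seen {0,1}
L2 = {3}  now seen {0,1,3}
Reach set: {0,1,3}

Answer: UNREACHABLE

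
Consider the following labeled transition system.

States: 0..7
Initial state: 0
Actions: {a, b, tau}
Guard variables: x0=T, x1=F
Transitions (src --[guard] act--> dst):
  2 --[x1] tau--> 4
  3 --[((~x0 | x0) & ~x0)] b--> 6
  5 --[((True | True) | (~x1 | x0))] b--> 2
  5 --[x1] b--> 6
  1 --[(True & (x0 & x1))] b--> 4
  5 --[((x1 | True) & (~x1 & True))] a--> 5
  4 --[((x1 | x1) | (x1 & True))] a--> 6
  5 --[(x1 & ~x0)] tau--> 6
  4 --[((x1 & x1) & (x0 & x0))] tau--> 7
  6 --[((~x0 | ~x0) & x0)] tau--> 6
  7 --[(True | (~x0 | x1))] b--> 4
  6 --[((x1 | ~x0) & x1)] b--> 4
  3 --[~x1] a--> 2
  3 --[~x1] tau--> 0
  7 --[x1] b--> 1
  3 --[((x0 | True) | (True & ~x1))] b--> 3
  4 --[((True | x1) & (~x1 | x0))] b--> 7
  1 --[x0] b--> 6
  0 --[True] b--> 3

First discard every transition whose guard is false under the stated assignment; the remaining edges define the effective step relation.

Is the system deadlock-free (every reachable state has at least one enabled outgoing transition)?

R = {0,2,3}
  0: b→3  [1 exit(s)]
  2: ∅  [deadlock]
  3: a→2  b→3  tau→0  [3 exit(s)]
trace reaching 2: b·a

Answer: DEADLOCK at state 2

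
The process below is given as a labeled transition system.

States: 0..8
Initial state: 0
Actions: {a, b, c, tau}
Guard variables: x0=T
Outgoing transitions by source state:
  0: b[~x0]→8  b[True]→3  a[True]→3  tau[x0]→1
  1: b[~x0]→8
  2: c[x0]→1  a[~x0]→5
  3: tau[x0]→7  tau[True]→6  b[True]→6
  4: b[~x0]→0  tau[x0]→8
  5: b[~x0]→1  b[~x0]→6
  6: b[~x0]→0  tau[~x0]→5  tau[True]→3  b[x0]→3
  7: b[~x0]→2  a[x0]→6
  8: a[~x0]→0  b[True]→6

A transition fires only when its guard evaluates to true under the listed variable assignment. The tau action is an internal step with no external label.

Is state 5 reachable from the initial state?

Answer: UNREACHABLE

Analysis:
After dropping false guards: 12 live edges.
Layer 0: {0}
Layer 1: {1,3}  now seen {0,1,3}
Layer 2: {6,7}  now seen {0,1,3,6,7}
R = {0,1,3,6,7}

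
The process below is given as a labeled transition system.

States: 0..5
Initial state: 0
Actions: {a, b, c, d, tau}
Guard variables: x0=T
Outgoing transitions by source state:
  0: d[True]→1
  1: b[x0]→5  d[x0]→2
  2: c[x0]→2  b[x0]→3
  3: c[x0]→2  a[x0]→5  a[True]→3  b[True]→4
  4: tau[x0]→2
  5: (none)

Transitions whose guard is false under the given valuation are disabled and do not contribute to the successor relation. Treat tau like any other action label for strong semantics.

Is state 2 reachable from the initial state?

Answer: REACHABLE

Analysis:
After dropping false guards: 10 live edges.
Layer 0: {0}
Layer 1: {1}  cumulative {0,1}
Layer 2: {2,5}  cumulative {0,1,2,5}
Layer 3: {3}  cumulative {0,1,2,3,5}
Layer 4: {4}  cumulative {0,1,2,3,4,5}
R = {0,1,2,3,4,5}
Path to 2: d·d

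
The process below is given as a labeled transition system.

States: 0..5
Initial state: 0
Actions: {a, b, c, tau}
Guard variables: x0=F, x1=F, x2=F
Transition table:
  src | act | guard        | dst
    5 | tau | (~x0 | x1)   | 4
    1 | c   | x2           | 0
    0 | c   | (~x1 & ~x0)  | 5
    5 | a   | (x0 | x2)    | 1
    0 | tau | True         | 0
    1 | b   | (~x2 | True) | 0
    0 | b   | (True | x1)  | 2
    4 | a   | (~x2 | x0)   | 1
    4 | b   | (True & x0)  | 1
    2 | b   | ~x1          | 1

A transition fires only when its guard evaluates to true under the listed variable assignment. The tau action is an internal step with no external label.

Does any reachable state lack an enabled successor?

Answer: DEADLOCK-FREE

Trace:
R = {0,1,2,4,5}
  0: b→2  c→5  tau→0  [3 out]
  1: b→0  [1 out]
  2: b→1  [1 out]
  4: a→1  [1 out]
  5: tau→4  [1 out]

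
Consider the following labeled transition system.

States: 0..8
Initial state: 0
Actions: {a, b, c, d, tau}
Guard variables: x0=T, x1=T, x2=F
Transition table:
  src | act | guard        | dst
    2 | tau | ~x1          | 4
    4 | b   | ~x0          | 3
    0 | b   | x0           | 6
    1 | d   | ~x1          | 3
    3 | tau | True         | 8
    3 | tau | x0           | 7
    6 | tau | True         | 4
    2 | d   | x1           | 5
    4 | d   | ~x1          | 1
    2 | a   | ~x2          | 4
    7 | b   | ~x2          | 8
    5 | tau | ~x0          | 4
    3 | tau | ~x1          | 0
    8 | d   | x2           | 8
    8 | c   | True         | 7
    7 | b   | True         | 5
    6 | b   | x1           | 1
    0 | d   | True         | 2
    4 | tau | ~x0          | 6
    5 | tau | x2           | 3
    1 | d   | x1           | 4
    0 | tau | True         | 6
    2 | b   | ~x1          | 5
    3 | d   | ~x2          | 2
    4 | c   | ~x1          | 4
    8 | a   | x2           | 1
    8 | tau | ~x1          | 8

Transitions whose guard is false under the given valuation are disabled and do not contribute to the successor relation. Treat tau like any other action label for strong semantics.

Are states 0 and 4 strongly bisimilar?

Answer: NOT BISIMILAR

Working:
Bisimulation quotient by refinement:
  P[0] = {{0,1,2,3,4,5,6,7,8}}
  P[1] = {{0},{1},{2},{3},{4,5},{6},{7},{8}}
stable after 2 split(s): 8 block(s)
class of 0: {0}; class of 4: {4,5}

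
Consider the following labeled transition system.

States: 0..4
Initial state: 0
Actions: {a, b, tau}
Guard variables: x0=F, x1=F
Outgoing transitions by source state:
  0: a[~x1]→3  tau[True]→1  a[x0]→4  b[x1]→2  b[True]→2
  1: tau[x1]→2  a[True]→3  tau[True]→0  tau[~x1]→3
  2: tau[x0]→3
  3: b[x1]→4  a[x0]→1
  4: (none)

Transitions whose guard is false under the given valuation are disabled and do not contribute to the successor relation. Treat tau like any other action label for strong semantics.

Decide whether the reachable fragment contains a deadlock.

Answer: DEADLOCK at state 2

Trace:
R = {0,1,2,3}
  0: a→3  b→2  tau→1  [deg 3]
  1: a→3  tau→0  tau→3  [deg 3]
  2: ∅  [deadlock]
  3: ∅  [deadlock]
Path to 2: b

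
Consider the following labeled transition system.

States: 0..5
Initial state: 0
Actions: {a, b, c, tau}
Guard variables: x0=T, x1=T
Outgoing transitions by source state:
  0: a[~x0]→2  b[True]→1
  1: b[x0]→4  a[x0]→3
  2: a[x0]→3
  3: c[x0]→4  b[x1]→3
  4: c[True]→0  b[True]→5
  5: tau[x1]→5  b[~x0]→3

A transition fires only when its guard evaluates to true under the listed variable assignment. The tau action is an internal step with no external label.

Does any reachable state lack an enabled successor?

Reachable = {0,1,3,4,5}
  0: b→1  [1 out]
  1: a→3  b→4  [2 out]
  3: b→3  c→4  [2 out]
  4: b→5  c→0  [2 out]
  5: tau→5  [1 out]

Answer: DEADLOCK-FREE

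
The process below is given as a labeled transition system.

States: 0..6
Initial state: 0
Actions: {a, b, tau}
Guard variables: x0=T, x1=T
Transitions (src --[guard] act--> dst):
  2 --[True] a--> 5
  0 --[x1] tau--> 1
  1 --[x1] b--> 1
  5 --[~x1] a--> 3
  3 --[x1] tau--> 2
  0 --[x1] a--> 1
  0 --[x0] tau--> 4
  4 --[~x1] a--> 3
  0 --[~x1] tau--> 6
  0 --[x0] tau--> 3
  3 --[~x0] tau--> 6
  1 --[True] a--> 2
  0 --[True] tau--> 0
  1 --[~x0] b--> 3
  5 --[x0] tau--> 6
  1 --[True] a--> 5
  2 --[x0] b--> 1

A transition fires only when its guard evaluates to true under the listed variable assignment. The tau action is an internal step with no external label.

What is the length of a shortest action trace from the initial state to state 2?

Answer: 2

Analysis:
BFS to 2:
  Layer 0: {0}
  Layer 1: {1,3,4}
  Layer 2: {2,5}
depth(2)=2, e.g. a·a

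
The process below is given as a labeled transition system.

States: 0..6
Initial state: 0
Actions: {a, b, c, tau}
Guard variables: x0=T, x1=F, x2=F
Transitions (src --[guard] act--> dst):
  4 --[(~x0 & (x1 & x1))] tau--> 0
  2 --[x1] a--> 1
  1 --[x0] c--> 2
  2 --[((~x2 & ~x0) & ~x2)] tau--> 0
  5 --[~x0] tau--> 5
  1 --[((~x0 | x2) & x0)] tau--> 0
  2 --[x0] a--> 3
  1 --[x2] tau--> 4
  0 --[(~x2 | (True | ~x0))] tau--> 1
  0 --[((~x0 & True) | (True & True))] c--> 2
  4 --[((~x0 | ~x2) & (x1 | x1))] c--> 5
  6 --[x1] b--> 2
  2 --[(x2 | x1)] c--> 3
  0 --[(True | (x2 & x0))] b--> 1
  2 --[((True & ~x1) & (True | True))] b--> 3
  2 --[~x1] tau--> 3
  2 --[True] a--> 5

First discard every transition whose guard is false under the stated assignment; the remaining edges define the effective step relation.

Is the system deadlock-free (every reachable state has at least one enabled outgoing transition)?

Answer: DEADLOCK at state 3

Working:
R = {0,1,2,3,5}
  0: b→1  c→2  tau→1  [deg 3]
  1: c→2  [deg 1]
  2: a→3  a→5  b→3  tau→3  [deg 4]
  3: ∅  [STUCK]
  5: ∅  [STUCK]
witness 3: c·a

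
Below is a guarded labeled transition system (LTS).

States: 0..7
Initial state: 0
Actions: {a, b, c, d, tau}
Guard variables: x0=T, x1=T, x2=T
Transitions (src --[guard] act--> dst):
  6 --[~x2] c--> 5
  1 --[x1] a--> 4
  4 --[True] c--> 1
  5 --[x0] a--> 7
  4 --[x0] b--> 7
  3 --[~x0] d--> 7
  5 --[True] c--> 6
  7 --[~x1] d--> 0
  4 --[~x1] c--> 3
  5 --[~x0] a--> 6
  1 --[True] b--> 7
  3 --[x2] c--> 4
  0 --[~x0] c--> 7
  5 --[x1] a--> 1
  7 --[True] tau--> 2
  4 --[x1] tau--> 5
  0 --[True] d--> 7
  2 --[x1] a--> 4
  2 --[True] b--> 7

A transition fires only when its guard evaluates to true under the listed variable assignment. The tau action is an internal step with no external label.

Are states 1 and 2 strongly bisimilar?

Answer: BISIMILAR

Analysis:
Refine partition for ~:
  P[0] = {{0,1,2,3,4,5,6,7}}
  P[1] = {{0},{1,2},{3},{4},{5},{6},{7}}
stable after 2 split(s): 7 block(s)
[1]={1,2}  [2]={1,2}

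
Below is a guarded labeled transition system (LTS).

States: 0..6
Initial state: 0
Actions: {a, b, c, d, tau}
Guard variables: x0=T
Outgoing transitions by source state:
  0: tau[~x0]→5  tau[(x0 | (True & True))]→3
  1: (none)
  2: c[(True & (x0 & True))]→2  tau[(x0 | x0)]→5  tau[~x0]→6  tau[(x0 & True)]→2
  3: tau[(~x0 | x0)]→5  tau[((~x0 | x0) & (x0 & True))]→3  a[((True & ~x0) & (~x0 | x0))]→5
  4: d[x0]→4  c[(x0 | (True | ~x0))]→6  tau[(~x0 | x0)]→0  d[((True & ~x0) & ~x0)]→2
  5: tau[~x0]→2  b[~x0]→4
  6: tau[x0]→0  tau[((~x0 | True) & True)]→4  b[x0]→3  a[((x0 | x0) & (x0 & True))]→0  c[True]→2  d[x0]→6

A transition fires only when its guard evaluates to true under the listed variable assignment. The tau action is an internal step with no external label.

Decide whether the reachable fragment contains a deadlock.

Answer: DEADLOCK at state 5

Trace:
Reachable = {0,3,5}
  0: tau→3  [1 exit(s)]
  3: tau→3  tau→5  [2 exit(s)]
  5: ∅  [no exit]
trace reaching 5: tau·tau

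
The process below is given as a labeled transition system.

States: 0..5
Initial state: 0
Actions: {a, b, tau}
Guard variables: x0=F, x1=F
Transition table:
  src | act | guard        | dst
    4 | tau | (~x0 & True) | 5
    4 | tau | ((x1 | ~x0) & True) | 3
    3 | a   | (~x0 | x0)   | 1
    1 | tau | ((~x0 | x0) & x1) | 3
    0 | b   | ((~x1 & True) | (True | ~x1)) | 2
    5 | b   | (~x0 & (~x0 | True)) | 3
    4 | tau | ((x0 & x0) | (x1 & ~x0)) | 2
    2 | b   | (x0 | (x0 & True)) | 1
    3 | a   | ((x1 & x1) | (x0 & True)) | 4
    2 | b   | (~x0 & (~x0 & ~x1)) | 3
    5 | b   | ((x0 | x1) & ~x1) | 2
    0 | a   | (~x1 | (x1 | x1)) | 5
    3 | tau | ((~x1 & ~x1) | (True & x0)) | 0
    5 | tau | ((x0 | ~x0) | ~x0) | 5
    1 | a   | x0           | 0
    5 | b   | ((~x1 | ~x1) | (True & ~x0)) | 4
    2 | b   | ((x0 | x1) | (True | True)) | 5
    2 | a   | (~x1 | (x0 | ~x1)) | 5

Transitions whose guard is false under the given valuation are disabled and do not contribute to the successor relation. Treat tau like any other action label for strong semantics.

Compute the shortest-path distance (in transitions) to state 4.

BFS to 4:
  L0 = {0}
  L1 = {2,5}
  L2 = {3,4}
depth(4)=2, e.g. a·b

Answer: 2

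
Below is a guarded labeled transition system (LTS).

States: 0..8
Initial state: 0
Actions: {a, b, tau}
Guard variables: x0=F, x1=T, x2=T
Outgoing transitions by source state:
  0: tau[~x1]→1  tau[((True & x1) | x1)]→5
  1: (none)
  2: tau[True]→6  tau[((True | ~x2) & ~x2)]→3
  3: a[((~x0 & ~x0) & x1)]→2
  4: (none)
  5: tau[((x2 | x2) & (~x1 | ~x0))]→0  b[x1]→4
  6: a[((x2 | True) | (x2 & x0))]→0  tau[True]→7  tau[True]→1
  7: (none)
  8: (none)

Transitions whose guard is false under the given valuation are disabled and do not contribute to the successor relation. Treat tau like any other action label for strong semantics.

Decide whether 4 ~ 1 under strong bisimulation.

Refine partition for ~:
  round 0: {{0,1,2,3,4,5,6,7,8}}
  round 1: {{0,2},{1,4,7,8},{3},{5},{6}}
  round 2: {{0},{1,4,7,8},{2},{3},{5},{6}}
6 equivalence class(es) (converged in 3)
class of 4: {1,4,7,8}; class of 1: {1,4,7,8}

Answer: BISIMILAR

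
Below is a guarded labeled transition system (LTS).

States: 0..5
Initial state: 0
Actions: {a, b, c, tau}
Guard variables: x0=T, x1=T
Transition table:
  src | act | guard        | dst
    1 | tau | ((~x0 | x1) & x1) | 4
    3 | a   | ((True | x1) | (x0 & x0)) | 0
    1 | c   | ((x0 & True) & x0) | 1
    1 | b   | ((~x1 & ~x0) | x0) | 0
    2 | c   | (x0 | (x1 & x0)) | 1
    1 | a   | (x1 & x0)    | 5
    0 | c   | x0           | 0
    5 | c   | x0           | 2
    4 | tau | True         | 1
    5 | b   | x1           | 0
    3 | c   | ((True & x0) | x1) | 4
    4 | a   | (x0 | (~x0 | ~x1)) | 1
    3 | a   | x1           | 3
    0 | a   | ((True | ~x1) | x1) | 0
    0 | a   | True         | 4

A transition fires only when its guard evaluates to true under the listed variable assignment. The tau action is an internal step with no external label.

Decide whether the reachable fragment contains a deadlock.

Answer: DEADLOCK-FREE

Working:
R = {0,1,2,4,5}
  0: a→0  a→4  c→0  [3 out]
  1: a→5  b→0  c→1  tau→4  [4 out]
  2: c→1  [1 out]
  4: a→1  tau→1  [2 out]
  5: b→0  c→2  [2 out]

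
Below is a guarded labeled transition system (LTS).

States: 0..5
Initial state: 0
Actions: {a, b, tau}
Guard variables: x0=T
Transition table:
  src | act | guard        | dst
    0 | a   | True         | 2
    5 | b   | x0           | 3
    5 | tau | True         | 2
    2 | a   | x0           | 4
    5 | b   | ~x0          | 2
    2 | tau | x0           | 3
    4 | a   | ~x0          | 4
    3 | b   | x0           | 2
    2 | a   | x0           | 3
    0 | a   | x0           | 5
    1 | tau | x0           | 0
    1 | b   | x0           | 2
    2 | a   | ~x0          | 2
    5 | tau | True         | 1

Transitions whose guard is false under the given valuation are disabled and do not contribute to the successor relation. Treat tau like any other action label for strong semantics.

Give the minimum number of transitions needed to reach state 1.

BFS to 1:
  L0 = {0}
  L1 = {2,5}
  L2 = {1,3,4}
depth(1)=2, e.g. a·tau

Answer: 2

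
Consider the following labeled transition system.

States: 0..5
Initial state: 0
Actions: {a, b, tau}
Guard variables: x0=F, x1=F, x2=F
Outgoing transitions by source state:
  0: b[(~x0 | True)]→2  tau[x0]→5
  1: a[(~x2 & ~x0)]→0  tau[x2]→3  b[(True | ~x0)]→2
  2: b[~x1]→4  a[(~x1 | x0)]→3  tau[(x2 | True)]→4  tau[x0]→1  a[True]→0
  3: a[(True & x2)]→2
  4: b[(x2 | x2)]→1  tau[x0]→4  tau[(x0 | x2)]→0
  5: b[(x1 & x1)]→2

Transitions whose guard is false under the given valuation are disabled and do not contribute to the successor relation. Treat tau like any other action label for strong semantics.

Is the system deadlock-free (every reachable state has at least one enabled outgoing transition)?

Answer: DEADLOCK at state 3

Working:
Reachable = {0,2,3,4}
  0: b→2  [1 exit(s)]
  2: a→0  a→3  b→4  tau→4  [4 exit(s)]
  3: ∅  [deadlock]
  4: ∅  [deadlock]
Path to 3: b·a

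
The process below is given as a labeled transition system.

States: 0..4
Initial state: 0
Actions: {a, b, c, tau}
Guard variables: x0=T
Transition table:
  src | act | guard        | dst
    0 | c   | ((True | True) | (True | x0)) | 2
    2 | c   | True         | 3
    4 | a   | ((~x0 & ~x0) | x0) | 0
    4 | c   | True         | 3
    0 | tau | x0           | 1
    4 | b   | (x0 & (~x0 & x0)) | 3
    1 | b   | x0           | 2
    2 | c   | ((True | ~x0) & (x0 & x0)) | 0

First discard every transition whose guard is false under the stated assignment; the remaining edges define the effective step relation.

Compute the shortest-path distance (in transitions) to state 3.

Layered search for 3:
  depth 0: {0}
  depth 1: {1,2}
  depth 2: {3}
depth(3)=2, e.g. c·c

Answer: 2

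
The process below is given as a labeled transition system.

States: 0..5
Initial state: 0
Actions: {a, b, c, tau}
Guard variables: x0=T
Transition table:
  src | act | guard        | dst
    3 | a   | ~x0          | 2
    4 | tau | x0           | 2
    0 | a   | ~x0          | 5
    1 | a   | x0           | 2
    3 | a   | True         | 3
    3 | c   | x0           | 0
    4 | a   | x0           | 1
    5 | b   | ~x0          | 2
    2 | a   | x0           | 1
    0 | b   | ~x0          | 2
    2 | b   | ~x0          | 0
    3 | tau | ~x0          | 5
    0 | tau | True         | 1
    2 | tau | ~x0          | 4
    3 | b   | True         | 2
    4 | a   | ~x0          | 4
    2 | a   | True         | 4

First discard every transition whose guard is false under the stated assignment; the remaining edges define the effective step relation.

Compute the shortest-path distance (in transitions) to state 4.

Answer: 3

Working:
BFS to 4:
  depth 0: {0}
  depth 1: {1}
  depth 2: {2}
  depth 3: {4}
4 enters at depth 3; path tau·a·a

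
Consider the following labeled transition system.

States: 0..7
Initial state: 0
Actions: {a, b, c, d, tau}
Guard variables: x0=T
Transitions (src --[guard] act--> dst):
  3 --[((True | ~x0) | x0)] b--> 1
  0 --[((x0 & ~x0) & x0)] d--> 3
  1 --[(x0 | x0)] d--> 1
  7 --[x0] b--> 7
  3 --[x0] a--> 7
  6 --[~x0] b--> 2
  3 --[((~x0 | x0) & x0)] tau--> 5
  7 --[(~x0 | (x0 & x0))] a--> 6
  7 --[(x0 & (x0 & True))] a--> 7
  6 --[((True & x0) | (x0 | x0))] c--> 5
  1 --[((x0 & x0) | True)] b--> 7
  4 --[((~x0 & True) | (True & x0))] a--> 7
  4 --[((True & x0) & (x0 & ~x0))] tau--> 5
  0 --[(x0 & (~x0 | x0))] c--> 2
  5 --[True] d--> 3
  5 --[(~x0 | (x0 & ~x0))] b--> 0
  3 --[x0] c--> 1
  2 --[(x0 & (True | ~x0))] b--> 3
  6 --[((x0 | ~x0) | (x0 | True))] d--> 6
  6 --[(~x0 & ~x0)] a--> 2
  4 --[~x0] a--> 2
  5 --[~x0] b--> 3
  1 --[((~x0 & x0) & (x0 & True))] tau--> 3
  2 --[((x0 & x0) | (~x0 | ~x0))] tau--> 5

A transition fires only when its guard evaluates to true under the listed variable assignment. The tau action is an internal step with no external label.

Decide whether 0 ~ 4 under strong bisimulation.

Answer: NOT BISIMILAR

Analysis:
Refine partition for ~:
  π0 = {{0,1,2,3,4,5,6,7}}
  π1 = {{0},{1},{2},{3},{4},{5},{6},{7}}
Fixed point at round 2; 8 class(es).
class of 0: {0}; class of 4: {4}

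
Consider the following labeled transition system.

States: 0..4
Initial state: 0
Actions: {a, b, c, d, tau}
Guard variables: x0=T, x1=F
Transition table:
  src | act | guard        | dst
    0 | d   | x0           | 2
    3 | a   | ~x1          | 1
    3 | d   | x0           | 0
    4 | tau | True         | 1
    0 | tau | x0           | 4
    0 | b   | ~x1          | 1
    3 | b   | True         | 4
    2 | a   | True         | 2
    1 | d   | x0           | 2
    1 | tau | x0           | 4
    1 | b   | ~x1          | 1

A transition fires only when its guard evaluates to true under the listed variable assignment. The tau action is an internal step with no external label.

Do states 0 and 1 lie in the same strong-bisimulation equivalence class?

Compute ~ classes (split until stable):
  π0 = {{0,1,2,3,4}}
  π1 = {{0,1},{2},{3},{4}}
4 equivalence class(es) (converged in 2)
0∈{0,1}, 1∈{0,1}

Answer: BISIMILAR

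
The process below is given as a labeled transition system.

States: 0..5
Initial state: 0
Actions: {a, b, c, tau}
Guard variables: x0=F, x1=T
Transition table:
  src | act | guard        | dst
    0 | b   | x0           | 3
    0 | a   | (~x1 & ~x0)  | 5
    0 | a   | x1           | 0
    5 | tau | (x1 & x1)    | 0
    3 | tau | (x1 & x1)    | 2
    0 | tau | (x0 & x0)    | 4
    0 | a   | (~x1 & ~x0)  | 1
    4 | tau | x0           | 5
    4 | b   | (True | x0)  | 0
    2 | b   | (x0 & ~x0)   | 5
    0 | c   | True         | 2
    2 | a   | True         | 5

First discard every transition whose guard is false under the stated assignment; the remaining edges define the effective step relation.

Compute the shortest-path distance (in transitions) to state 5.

Layered search for 5:
  depth 0: {0}
  depth 1: {2}
  depth 2: {5}
first hit 5 at d=2 via c·a

Answer: 2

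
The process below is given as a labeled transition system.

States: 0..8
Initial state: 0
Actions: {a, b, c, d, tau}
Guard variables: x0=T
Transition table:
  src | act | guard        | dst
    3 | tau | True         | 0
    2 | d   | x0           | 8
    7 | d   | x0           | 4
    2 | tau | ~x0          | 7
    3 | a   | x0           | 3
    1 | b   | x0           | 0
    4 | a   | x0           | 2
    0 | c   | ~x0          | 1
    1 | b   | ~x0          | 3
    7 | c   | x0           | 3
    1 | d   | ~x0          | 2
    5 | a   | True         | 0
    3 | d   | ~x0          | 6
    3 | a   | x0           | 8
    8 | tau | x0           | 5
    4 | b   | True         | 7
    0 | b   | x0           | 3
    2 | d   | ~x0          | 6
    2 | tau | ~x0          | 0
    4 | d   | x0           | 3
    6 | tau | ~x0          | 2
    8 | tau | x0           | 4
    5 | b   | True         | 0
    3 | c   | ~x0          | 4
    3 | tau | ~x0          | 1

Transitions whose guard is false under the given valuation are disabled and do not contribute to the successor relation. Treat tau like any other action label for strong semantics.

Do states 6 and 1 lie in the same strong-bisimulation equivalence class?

Answer: NOT BISIMILAR

Trace:
Compute ~ classes (split until stable):
  round 0: {{0,1,2,3,4,5,6,7,8}}
  round 1: {{0,1},{2},{3},{4},{5},{6},{7},{8}}
  round 2: {{0},{1},{2},{3},{4},{5},{6},{7},{8}}
Fixed point at round 3; 9 class(es).
6∈{6}, 1∈{1}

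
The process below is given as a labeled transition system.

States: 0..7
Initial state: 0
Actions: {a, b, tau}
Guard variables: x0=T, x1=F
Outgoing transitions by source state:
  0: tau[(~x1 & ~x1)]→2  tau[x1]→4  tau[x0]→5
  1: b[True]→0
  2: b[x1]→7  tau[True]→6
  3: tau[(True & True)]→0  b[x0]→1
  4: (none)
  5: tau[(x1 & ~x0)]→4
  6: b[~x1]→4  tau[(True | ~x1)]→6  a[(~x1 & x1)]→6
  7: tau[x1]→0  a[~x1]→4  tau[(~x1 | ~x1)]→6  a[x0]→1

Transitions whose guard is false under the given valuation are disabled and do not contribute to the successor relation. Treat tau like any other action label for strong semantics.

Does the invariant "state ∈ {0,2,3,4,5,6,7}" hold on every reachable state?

Safe = {0,2,3,4,5,6,7}
R = {0,2,4,5,6}
  0: ✓
  2: ✓
  4: ✓
  5: ✓
  6: ✓

Answer: INVARIANT HOLDS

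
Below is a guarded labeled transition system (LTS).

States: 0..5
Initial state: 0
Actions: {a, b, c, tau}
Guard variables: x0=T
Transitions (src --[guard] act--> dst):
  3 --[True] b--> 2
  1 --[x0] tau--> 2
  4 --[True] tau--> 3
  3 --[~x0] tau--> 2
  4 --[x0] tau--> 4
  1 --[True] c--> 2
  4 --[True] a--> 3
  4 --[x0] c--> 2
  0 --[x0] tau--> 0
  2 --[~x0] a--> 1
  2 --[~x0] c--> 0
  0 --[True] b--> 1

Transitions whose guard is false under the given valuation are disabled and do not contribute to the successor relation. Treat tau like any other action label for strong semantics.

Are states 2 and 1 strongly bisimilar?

Answer: NOT BISIMILAR

Analysis:
Refine partition for ~:
  π0 = {{0,1,2,3,4,5}}
  π1 = {{0},{1},{2,5},{3},{4}}
Fixed point at round 2; 5 class(es).
2∈{2,5}, 1∈{1}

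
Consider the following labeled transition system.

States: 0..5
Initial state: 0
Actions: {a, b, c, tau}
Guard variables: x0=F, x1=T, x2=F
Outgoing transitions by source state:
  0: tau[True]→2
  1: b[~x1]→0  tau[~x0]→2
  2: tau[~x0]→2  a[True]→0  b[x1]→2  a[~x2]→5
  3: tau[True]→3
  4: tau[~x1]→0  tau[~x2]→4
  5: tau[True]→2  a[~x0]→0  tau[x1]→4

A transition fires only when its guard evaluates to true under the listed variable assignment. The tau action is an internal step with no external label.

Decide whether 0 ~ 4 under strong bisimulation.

Answer: NOT BISIMILAR

Trace:
Bisimulation quotient by refinement:
  round 0: {{0,1,2,3,4,5}}
  round 1: {{0,1,3,4},{2},{5}}
  round 2: {{0,1},{2},{3,4},{5}}
stable after 3 split(s): 4 block(s)
class of 0: {0,1}; class of 4: {3,4}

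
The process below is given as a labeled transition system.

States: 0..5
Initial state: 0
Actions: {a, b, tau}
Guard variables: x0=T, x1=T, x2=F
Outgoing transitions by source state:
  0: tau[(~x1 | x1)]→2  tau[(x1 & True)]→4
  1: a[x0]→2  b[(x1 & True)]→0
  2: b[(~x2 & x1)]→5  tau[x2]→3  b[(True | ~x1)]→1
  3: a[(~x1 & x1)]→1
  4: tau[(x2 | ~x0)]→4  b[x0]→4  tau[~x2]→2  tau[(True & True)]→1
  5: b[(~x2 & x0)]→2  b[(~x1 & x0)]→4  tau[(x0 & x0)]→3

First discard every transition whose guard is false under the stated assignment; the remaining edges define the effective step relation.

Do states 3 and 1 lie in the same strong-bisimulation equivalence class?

Bisimulation quotient by refinement:
  round 0: {{0,1,2,3,4,5}}
  round 1: {{0},{1},{2},{3},{4,5}}
  round 2: {{0},{1},{2},{3},{4},{5}}
Fixed point at round 3; 6 class(es).
class of 3: {3}; class of 1: {1}

Answer: NOT BISIMILAR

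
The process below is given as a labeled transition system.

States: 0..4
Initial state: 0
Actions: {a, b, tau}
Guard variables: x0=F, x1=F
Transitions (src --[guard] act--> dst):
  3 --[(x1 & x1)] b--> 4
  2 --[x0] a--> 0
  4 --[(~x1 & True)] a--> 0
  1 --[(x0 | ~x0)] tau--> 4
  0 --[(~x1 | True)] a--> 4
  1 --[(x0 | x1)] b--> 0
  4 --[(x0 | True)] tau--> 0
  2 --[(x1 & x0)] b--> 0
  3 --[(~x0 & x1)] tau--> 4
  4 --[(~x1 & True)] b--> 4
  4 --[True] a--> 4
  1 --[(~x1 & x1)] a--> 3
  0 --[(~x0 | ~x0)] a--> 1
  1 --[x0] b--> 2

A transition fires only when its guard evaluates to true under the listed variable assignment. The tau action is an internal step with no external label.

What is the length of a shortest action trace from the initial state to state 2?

Answer: UNREACHABLE

Working:
BFS to 2:
  Layer 0: {0}
  Layer 1: {1,4}
2 never appears.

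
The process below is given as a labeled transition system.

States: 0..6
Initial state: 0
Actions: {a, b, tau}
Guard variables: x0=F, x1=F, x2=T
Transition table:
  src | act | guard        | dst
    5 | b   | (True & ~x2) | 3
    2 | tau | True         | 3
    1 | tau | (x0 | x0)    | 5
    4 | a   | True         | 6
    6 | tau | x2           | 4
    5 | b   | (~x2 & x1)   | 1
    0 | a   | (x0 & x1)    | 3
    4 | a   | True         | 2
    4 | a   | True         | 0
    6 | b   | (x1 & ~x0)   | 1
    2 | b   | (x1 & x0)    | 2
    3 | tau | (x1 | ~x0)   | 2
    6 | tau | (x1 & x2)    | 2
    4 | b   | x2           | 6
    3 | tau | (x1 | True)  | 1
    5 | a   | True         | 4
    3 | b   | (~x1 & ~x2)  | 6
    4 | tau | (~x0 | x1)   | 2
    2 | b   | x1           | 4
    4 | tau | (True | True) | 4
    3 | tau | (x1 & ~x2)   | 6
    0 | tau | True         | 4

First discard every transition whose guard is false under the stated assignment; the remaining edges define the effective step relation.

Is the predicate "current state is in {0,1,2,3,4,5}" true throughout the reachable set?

Safe = {0,1,2,3,4,5}
R = {0,1,2,3,4,6}
  0: ok
  1: ok
  2: ok
  3: ok
  4: ok
  6: outside
witness against invariant: tau·a → 6

Answer: INVARIANT VIOLATED at state 6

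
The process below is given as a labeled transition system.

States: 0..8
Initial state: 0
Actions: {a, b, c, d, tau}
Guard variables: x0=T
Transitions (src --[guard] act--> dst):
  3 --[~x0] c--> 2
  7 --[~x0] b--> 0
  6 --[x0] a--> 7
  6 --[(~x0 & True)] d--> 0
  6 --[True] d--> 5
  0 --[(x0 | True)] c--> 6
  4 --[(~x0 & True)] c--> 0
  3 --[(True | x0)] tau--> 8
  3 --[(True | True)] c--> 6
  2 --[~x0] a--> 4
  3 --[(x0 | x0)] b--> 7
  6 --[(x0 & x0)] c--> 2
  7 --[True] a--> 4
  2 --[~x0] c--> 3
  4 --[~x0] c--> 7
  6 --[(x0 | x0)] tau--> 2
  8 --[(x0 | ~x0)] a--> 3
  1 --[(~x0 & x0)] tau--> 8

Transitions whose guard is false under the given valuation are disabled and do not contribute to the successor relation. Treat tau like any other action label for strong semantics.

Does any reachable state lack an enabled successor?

Answer: DEADLOCK at state 2

Working:
Reachable = {0,2,4,5,6,7}
  0: c→6  [1 out]
  2: ∅  [no exit]
  4: ∅  [no exit]
  5: ∅  [no exit]
  6: a→7  c→2  d→5  tau→2  [4 out]
  7: a→4  [1 out]
Path to 2: c·c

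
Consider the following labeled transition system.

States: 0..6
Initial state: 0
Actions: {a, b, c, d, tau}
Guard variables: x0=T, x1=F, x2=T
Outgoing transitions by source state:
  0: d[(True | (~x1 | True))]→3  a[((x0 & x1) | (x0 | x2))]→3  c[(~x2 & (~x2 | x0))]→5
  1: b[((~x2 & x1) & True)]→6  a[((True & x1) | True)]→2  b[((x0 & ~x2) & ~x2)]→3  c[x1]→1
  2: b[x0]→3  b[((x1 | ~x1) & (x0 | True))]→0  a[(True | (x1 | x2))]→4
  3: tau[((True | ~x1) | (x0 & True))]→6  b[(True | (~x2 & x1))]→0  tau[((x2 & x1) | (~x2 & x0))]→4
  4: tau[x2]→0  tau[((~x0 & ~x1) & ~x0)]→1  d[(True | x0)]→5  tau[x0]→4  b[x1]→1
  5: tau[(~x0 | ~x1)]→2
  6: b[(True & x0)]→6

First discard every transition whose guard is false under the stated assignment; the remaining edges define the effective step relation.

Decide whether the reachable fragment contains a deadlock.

Answer: DEADLOCK-FREE

Analysis:
Reachable = {0,3,6}
  0: a→3  d→3  [2 exit(s)]
  3: b→0  tau→6  [2 exit(s)]
  6: b→6  [1 exit(s)]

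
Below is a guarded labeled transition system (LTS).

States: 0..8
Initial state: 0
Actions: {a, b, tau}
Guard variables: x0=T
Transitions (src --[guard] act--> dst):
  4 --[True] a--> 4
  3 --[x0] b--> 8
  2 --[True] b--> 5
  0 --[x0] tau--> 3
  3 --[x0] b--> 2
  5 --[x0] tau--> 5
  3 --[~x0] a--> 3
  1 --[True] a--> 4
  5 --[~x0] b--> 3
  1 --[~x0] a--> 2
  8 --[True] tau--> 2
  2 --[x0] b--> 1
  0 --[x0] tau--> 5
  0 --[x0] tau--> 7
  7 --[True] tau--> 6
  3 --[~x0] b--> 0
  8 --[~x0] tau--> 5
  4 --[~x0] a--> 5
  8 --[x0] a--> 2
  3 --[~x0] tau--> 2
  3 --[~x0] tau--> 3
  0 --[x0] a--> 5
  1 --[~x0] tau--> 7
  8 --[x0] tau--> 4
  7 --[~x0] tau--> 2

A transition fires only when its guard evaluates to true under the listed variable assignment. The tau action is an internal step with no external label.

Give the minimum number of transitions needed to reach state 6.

Answer: 2

Working:
Layered search for 6:
  L0 = {0}
  L1 = {3,5,7}
  L2 = {2,6,8}
6 enters at depth 2; path tau·tau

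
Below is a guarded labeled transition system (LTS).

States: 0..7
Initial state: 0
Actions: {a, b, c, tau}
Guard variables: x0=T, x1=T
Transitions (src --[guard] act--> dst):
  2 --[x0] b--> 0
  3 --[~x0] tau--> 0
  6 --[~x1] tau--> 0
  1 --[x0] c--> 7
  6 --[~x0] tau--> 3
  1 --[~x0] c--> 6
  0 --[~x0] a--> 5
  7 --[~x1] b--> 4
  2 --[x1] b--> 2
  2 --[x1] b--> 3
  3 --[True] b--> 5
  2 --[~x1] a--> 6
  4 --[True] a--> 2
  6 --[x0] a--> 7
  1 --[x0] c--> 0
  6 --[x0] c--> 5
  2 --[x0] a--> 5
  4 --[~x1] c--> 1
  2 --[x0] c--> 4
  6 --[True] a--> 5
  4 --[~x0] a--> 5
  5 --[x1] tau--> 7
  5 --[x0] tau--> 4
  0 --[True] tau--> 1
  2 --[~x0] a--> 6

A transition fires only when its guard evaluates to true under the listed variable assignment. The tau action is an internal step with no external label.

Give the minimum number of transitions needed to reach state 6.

BFS to 6:
  Layer 0: {0}
  Layer 1: {1}
  Layer 2: {7}
6 never appears.

Answer: UNREACHABLE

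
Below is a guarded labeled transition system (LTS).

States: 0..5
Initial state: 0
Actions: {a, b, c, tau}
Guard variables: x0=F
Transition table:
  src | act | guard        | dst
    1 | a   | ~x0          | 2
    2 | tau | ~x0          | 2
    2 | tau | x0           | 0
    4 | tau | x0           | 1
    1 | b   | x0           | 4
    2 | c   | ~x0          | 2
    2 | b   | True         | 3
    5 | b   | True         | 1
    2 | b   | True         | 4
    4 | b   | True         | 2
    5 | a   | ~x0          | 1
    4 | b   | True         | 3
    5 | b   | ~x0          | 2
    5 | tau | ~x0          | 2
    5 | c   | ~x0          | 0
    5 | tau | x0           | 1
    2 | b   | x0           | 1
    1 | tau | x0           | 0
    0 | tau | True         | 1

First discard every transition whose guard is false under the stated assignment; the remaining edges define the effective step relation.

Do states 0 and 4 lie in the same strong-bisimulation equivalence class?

Answer: NOT BISIMILAR

Trace:
Compute ~ classes (split until stable):
  P[0] = {{0,1,2,3,4,5}}
  P[1] = {{0},{1},{2},{3},{4},{5}}
6 equivalence class(es) (converged in 2)
class of 0: {0}; class of 4: {4}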